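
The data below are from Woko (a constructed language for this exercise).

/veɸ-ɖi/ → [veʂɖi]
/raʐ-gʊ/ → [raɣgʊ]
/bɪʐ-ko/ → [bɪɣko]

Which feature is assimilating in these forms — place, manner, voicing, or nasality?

Underlying /ɸ/ is realised as [ʂ] next to /ɖ/; /ɖ/ itself does not change.
/ɸ/ is bilabial while /ɖ/ is retroflex; the output [ʂ] is retroflex, matching the trigger — so the feature that spreads is place.
The other alternating forms pattern the same way: /ʐ/ → [ɣ] before /g/ (retroflex → velar, matching velar); /ʐ/ → [ɣ] before /k/ (retroflex → velar, matching velar) — only place changes, and always toward the following segment.

place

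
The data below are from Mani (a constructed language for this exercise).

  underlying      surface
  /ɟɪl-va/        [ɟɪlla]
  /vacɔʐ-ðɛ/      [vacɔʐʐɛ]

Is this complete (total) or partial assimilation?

total assimilation

The segment that alternates is /v/, which surfaces as [l] when adjacent to /l/.
The output [l] is identical to the trigger /l/ — every feature (place, manner, voicing) has been copied — so this is total assimilation.
The other form behaves the same way: /ð/ → [ʐ] after /ʐ/ — in each case the output is a copy of the preceding consonant.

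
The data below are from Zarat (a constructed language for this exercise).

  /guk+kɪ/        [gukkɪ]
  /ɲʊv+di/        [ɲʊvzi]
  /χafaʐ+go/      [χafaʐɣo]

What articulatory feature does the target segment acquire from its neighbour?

The segment that alternates is /d/, which surfaces as [z] when adjacent to /v/.
/d/ is a stop while /v/ is a fricative; the output [z] is a fricative, matching the trigger — so the feature that spreads is manner.
Checking the remaining alternation: /g/ → [ɣ] after /ʐ/ (stop → fricative, matching a fricative) — only manner changes, and always toward the preceding segment.
Nothing changes in [gukkɪ]: there the adjacent consonants already agree in manner (/k/ and /k/ are both stops), so this form is consistent with the same rule.

manner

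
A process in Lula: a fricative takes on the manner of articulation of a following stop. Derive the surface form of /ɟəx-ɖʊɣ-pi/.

The rule targets /x/ (voiceless velar fricative), which sits before the trigger /ɖ/ (stop).
The voiceless velar stop is [k], so /x/ → [k].
At the second juncture, /ɣ/ likewise becomes [g] adjacent to /p/.

[ɟəkɖʊgpi]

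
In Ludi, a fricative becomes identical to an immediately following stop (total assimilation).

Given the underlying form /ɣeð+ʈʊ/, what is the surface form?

/ð/ is the segment targeted by the rule; it sits immediately before /ʈ/, so it assimilates completely and surfaces as [ʈ].

[ɣeʈʈʊ]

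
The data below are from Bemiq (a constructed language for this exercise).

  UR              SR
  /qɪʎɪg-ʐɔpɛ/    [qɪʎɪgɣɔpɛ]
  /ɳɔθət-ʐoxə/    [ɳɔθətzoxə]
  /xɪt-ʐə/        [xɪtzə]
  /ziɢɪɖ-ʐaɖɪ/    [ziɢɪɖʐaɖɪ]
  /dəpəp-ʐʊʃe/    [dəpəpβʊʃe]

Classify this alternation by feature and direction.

Underlying /ʐ/ is realised as [ɣ] next to /g/; /g/ itself does not change.
/ʐ/ is retroflex while /g/ is velar; the output [ɣ] is velar, matching the trigger — so the feature that spreads is place.
Manner and voice are unchanged, so the assimilation is partial, not total.
Checking the remaining alternations: /ʐ/ → [z] after /t/ (retroflex → alveolar, matching alveolar); /ʐ/ → [β] after /p/ (retroflex → bilabial, matching bilabial) — only place changes, and always toward the preceding segment.
No alternation appears in [ziɢɪɖʐaɖɪ]: there the adjacent consonants already agree in place (/ʐ/ and /ɖ/ are both retroflex), so this form is consistent with the same rule.
The trigger is the preceding segment, so the direction is progressive (perseverative).

progressive place assimilation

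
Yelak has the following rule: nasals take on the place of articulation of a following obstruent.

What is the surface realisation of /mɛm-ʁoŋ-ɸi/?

/m/ is a voiced bilabial nasal. The following trigger /ʁ/ is uvular, so /m/ must become uvular as well.
The voiced uvular nasal is [ɴ], so /m/ → [ɴ].
At the second juncture, /ŋ/ likewise becomes [m] adjacent to /ɸ/.

[mɛɴʁomɸi]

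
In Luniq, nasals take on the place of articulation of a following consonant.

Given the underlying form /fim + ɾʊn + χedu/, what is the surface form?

[finɾʊɴχedu]

The rule targets /m/ (voiced bilabial nasal), which sits before the trigger /ɾ/ (alveolar).
Changing only its place to alveolar gives [n] — the voiced alveolar nasal.
The same rule applies at the second boundary: /n/ → [ɴ] next to /χ/.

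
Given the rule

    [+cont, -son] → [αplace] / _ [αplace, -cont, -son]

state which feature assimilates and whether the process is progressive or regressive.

The shared variable α links the value of the place features (abbreviated [place]) on the target to the same value on the neighbouring segment, so place is the feature that assimilates.
Since the environment is written after the underscore, the trigger follows the target; the direction is regressive.

regressive place assimilation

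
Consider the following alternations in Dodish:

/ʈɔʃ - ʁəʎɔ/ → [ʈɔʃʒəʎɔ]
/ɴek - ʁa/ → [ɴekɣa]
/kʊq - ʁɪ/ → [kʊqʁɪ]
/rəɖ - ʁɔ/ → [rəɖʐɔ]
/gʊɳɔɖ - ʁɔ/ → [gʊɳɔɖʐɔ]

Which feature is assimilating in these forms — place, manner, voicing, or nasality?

Comparing underlying and surface forms, /ʁ/ → [ʒ] is the alternation; the neighbouring /ʃ/ is constant.
The change uvular → postalveolar matches the place of the preceding /ʃ/, identifying this as place assimilation.
Checking the remaining alternations: /ʁ/ → [ɣ] after /k/ (uvular → velar, matching velar); /ʁ/ → [ʐ] after /ɖ/ (uvular → retroflex, matching retroflex) — only place changes, and always toward the preceding segment.
Nothing changes in [kʊqʁɪ]: there the adjacent consonants already agree in place (/ʁ/ and /q/ are both uvular), so this form is consistent with the same rule.

place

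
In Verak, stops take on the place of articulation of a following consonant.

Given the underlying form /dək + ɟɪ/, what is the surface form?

[dəcɟɪ]

The rule targets /k/ (voiceless velar stop), which sits before the trigger /ɟ/ (palatal).
The voiceless palatal stop is [c], so /k/ → [c].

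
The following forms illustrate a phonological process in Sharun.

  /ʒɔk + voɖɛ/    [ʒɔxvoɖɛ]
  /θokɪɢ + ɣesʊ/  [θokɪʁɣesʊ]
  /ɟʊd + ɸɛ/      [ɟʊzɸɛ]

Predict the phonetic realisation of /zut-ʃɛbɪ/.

[zusʃɛbɪ]

The data show regressive manner assimilation: /k/ → [x] before /v/; /ɢ/ → [ʁ] before /ɣ/; /d/ → [z] before /ɸ/. In each pair only manner changes, matching the following consonant, while place and voice stay constant.
The rule targets /t/ (voiceless alveolar stop), which sits before the trigger /ʃ/ (fricative).
The voiceless alveolar fricative is [s], so /t/ → [s].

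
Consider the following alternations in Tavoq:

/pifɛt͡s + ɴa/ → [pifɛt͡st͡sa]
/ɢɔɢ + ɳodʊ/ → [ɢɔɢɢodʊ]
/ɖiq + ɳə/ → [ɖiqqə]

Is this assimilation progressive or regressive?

The segment that alternates is /ɴ/, which surfaces as [t͡s] when adjacent to /t͡s/.
The output [t͡s] is identical to the trigger /t͡s/ — every feature (place, manner, voicing) has been copied — so this is total assimilation.
The remaining alternations confirm this: /ɳ/ → [ɢ] after /ɢ/; /ɳ/ → [q] after /q/ — in each case the output is a copy of the preceding consonant.
The trigger is the preceding segment, so the direction is progressive (perseverative).

progressive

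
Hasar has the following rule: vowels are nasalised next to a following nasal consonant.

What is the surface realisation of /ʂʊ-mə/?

[ʂʊ̃mə]

/ʊ/ sits next to the nasal /m/ and is therefore nasalised to [ʊ̃].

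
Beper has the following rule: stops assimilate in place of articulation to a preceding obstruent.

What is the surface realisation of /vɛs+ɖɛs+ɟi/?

[vɛsdɛsdi]

The rule targets /ɖ/ (voiced retroflex stop), which sits after the trigger /s/ (alveolar).
Changing only its place to alveolar gives [d] — the voiced alveolar stop.
At the second juncture, /ɟ/ likewise becomes [d] adjacent to /s/.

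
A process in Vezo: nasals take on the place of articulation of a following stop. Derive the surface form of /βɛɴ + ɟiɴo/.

The rule targets /ɴ/ (voiced uvular nasal), which sits before the trigger /ɟ/ (palatal).
Changing only its place to palatal gives [ɲ] — the voiced palatal nasal.

[βɛɲɟiɴo]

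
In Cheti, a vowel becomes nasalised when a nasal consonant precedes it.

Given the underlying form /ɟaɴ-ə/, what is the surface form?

[ɟaɴə̃]

/ə/ sits next to the nasal /ɴ/ and is therefore nasalised to [ə̃].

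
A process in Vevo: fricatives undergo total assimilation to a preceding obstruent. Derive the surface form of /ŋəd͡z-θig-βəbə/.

[ŋəd͡zd͡ziggəbə]

/θ/ is the segment targeted by the rule; it sits immediately after /d͡z/, so it assimilates completely and surfaces as [d͡z].
At the second juncture, /β/ likewise becomes [g] adjacent to /g/.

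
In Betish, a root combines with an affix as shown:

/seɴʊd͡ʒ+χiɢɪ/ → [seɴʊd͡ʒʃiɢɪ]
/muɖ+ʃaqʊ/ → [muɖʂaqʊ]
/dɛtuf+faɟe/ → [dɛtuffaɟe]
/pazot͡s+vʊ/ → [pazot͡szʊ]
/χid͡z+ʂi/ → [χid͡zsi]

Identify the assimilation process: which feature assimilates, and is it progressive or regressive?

progressive place assimilation

Underlying /χ/ is realised as [ʃ] next to /d͡ʒ/; /d͡ʒ/ itself does not change.
/χ/ is uvular while /d͡ʒ/ is postalveolar; the output [ʃ] is postalveolar, matching the trigger — so the feature that spreads is place.
Manner and voice are unchanged, so the assimilation is partial, not total.
The other alternating forms pattern the same way: /ʃ/ → [ʂ] after /ɖ/ (postalveolar → retroflex, matching retroflex); /v/ → [z] after /t͡s/ (labiodental → alveolar, matching alveolar); /ʂ/ → [s] after /d͡z/ (retroflex → alveolar, matching alveolar) — only place changes, and always toward the preceding segment.
Nothing changes in [dɛtuffaɟe]: there the adjacent consonants already agree in place (/f/ and /f/ are both labiodental), so this form is consistent with the same rule.
The trigger is the preceding segment, so the direction is progressive (perseverative).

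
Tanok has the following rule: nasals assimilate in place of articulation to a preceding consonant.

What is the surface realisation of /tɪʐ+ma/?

/m/ is a voiced bilabial nasal. The preceding trigger /ʐ/ is retroflex, so /m/ must become retroflex as well.
Changing only its place to retroflex gives [ɳ] — the voiced retroflex nasal.

[tɪʐɳa]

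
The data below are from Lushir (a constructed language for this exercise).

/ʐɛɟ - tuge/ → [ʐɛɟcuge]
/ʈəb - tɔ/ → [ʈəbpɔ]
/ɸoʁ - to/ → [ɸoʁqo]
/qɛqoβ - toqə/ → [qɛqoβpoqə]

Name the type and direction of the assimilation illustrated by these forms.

Comparing underlying and surface forms, /t/ → [c] is the alternation; the neighbouring /ɟ/ is constant.
/t/ is alveolar while /ɟ/ is palatal; the output [c] is palatal, matching the trigger — so the feature that spreads is place.
Manner and voice are unchanged, so the assimilation is partial, not total.
The other alternating forms pattern the same way: /t/ → [p] after /b/ (alveolar → bilabial, matching bilabial); /t/ → [q] after /ʁ/ (alveolar → uvular, matching uvular); /t/ → [p] after /β/ (alveolar → bilabial, matching bilabial) — only place changes, and always toward the preceding segment.
The trigger is the preceding segment, so the direction is progressive (perseverative).

progressive place assimilation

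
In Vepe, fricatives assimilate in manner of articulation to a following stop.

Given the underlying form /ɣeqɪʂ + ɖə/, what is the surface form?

/ʂ/ is a voiceless retroflex fricative. The following trigger /ɖ/ is a stop, so /ʂ/ must become a stop as well.
The voiceless retroflex stop is [ʈ], so /ʂ/ → [ʈ].

[ɣeqɪʈɖə]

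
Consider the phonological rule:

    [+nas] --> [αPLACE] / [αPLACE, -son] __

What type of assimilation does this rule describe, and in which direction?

progressive place assimilation

The shared variable α links the value of the place features (abbreviated [PLACE]) on the target to the same value on the neighbouring segment, so place is the feature that assimilates.
Since the environment is written before the underscore, the trigger precedes the target; the direction is progressive.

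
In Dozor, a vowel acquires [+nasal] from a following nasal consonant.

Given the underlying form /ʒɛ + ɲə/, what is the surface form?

[ʒɛ̃ɲə]

/ɛ/ sits next to the nasal /ɲ/ and is therefore nasalised to [ɛ̃].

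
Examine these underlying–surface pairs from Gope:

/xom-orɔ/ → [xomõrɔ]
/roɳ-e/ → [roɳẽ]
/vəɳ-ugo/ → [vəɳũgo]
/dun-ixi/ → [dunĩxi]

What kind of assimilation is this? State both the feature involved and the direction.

progressive nasality assimilation (vowel nasalisation)

The vowel /o/ surfaces as nasalised [õ] next to the preceding nasal /m/ — it has acquired the [+nasal] feature of its neighbour.
The other forms show the same pattern: /e/ → [ẽ] after /ɳ/; /u/ → [ũ] after /ɳ/; /i/ → [ĩ] after /n/ — each time a vowel is nasalised next to a preceding nasal.
Because the conditioning nasal is to the left of the vowel that changes, the process is progressive (perseverative).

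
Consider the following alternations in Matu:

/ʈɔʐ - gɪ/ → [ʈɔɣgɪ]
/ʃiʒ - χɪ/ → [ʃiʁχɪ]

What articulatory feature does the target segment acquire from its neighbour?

place

Underlying /ʐ/ is realised as [ɣ] next to /g/; /g/ itself does not change.
The change retroflex → velar matches the place of the following /g/, identifying this as place assimilation.
The same holds elsewhere in the data: /ʒ/ → [ʁ] before /χ/ (postalveolar → uvular, matching uvular) — only place changes, and always toward the following segment.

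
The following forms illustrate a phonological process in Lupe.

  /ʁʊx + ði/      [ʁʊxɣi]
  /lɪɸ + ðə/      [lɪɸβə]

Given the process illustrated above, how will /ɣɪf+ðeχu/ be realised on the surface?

The data show progressive place assimilation: /ð/ → [ɣ] after /x/; /ð/ → [β] after /ɸ/. In each pair only place changes, matching the preceding consonant, while manner and voice stay constant.
The rule targets /ð/ (voiced dental fricative), which sits after the trigger /f/ (labiodental).
The voiced labiodental fricative is [v], so /ð/ → [v].

[ɣɪfveχu]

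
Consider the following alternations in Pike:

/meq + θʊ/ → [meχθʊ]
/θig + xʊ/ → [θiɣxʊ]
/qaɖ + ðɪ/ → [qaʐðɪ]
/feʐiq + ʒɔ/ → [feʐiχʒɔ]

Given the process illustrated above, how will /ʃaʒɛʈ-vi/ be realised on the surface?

[ʃaʒɛʂvi]

The data show regressive manner assimilation: /q/ → [χ] before /θ/; /g/ → [ɣ] before /x/; /ɖ/ → [ʐ] before /ð/; /q/ → [χ] before /ʒ/. In each pair only manner changes, matching the following consonant, while place and voice stay constant.
The rule targets /ʈ/ (voiceless retroflex stop), which sits before the trigger /v/ (fricative).
The voiceless retroflex fricative is [ʂ], so /ʈ/ → [ʂ].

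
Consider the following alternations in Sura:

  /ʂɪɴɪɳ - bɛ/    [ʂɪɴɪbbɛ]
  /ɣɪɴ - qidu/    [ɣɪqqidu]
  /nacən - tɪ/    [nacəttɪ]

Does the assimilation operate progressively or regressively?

The segment that alternates is /ɳ/, which surfaces as [b] when adjacent to /b/.
The output [b] is identical to the trigger /b/ — every feature (place, manner, voicing) has been copied — so this is total assimilation.
The remaining alternations confirm this: /ɴ/ → [q] before /q/; /n/ → [t] before /t/ — in each case the output is a copy of the following consonant.
The trigger is the following segment, so the direction is regressive (anticipatory).

regressive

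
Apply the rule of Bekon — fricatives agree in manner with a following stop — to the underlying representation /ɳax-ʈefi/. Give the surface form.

/x/ is a voiceless velar fricative. The following trigger /ʈ/ is a stop, so /x/ must become a stop as well.
A voiceless velar stop is [k], so the surface segment is [k].

[ɳakʈefi]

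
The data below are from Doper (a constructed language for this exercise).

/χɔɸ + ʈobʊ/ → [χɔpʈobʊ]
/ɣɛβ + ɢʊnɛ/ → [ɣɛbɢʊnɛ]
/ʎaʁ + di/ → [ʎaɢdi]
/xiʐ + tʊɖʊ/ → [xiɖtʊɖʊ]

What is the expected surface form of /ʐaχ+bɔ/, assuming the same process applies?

The data show regressive manner assimilation: /ɸ/ → [p] before /ʈ/; /β/ → [b] before /ɢ/; /ʁ/ → [ɢ] before /d/; /ʐ/ → [ɖ] before /t/. In each pair only manner changes, matching the following consonant, while place and voice stay constant.
/χ/ is a voiceless uvular fricative. The following trigger /b/ is a stop, so /χ/ must become a stop as well.
A voiceless uvular stop is [q], so the surface segment is [q].

[ʐaqbɔ]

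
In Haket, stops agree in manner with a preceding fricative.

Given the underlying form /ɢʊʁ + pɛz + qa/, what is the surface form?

[ɢʊʁɸɛzχa]

The rule targets /p/ (voiceless bilabial stop), which sits after the trigger /ʁ/ (fricative).
The voiceless bilabial fricative is [ɸ], so /p/ → [ɸ].
At the second juncture, /q/ likewise becomes [χ] adjacent to /z/.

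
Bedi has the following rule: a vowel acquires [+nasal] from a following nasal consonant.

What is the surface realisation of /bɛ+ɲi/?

[bɛ̃ɲi]

/ɛ/ sits next to the nasal /ɲ/ and is therefore nasalised to [ɛ̃].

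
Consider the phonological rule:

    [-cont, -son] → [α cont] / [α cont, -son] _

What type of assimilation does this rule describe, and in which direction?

progressive manner assimilation

The shared variable α links the value of [cont] on the target to that of the neighbouring obstruent. [cont] distinguishes stops from fricatives — a manner-of-articulation feature — so this is manner assimilation.
The conditioning segment sits to the left of the focus bar, meaning the trigger precedes the segment that changes — progressive assimilation.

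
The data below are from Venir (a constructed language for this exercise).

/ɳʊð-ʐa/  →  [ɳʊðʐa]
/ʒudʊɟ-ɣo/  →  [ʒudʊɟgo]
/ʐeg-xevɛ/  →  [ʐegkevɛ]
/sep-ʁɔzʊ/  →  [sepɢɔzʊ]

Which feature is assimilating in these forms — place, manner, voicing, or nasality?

Comparing underlying and surface forms, /ɣ/ → [g] is the alternation; the neighbouring /ɟ/ is constant.
/ɣ/ is a fricative while /ɟ/ is a stop; the output [g] is a stop, matching the trigger — so the feature that spreads is manner.
Checking the remaining alternations: /x/ → [k] after /g/ (fricative → stop, matching a stop); /ʁ/ → [ɢ] after /p/ (fricative → stop, matching a stop) — only manner changes, and always toward the preceding segment.
Nothing changes in [ɳʊðʐa]: there the adjacent consonants already agree in manner (/ʐ/ and /ð/ are both fricatives), so this form is consistent with the same rule.

manner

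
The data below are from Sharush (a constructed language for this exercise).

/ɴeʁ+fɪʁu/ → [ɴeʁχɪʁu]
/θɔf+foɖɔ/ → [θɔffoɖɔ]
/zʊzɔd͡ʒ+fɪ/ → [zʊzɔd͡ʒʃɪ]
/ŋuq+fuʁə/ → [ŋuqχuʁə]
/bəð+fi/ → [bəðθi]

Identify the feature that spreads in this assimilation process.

Comparing underlying and surface forms, /f/ → [χ] is the alternation; the neighbouring /ʁ/ is constant.
The change labiodental → uvular matches the place of the preceding /ʁ/, identifying this as place assimilation.
Checking the remaining alternations: /f/ → [ʃ] after /d͡ʒ/ (labiodental → postalveolar, matching postalveolar); /f/ → [χ] after /q/ (labiodental → uvular, matching uvular); /f/ → [θ] after /ð/ (labiodental → dental, matching dental) — only place changes, and always toward the preceding segment.
Nothing changes in [θɔffoɖɔ]: there the adjacent consonants already agree in place (/f/ and /f/ are both labiodental), so this form is consistent with the same rule.

place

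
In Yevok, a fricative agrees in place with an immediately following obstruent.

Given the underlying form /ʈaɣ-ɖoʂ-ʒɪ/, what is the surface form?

/ɣ/ is a voiced velar fricative. The following trigger /ɖ/ is retroflex, so /ɣ/ must become retroflex as well.
Changing only its place to retroflex gives [ʐ] — the voiced retroflex fricative.
The same rule applies at the second boundary: /ʂ/ → [ʃ] next to /ʒ/.

[ʈaʐɖoʃʒɪ]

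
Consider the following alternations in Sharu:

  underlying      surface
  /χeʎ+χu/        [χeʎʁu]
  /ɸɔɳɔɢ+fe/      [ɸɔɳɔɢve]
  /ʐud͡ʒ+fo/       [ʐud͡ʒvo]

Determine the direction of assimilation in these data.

The segment that alternates is /χ/, which surfaces as [ʁ] when adjacent to /ʎ/.
The change voiceless → voiced matches the voicing of the preceding /ʎ/, identifying this as voicing assimilation.
Checking the remaining alternations: /f/ → [v] after /ɢ/ (voiceless → voiced, matching voiced); /f/ → [v] after /d͡ʒ/ (voiceless → voiced, matching voiced) — only voicing changes, and always toward the preceding segment.
Since the segment that changes follows the conditioning segment, the assimilation is progressive.

progressive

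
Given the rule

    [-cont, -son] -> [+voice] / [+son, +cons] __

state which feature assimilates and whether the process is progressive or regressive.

progressive voicing assimilation

The structural change is [+voice], and the conditioning segment [+son, +cons] (a sonorant consonant) is itself voiced, so the target comes to share the voicing of its neighbour — voicing assimilation.
The conditioning segment sits to the left of the focus bar, meaning the trigger precedes the segment that changes — progressive assimilation.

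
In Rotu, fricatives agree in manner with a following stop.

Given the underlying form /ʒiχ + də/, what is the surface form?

[ʒiqdə]

/χ/ is a voiceless uvular fricative. The following trigger /d/ is a stop, so /χ/ must become a stop as well.
The voiceless uvular stop is [q], so /χ/ → [q].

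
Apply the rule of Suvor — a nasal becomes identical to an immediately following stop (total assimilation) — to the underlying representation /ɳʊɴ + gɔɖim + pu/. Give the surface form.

/ɴ/ is the segment targeted by the rule; it sits immediately before /g/, so it assimilates completely and surfaces as [g].
At the second juncture, /m/ likewise becomes [p] adjacent to /p/.

[ɳʊggɔɖippu]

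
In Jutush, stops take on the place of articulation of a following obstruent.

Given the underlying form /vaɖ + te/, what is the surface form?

[vadte]

The rule targets /ɖ/ (voiced retroflex stop), which sits before the trigger /t/ (alveolar).
The voiced alveolar stop is [d], so /ɖ/ → [d].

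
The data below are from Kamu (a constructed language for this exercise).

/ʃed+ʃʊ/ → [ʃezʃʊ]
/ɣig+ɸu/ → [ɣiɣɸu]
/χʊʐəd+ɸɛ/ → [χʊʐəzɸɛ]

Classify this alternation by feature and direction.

Underlying /d/ is realised as [z] next to /ʃ/; /ʃ/ itself does not change.
/d/ is a stop while /ʃ/ is a fricative; the output [z] is a fricative, matching the trigger — so the feature that spreads is manner.
Place and voice are unchanged, so the assimilation is partial, not total.
Checking the remaining alternations: /g/ → [ɣ] before /ɸ/ (stop → fricative, matching a fricative); /d/ → [z] before /ɸ/ (stop → fricative, matching a fricative) — only manner changes, and always toward the following segment.
Since the segment that changes precedes the conditioning segment, the assimilation is regressive.

regressive manner assimilation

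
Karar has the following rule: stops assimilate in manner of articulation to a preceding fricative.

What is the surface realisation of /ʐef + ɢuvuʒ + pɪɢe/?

The rule targets /ɢ/ (voiced uvular stop), which sits after the trigger /f/ (fricative).
A voiced uvular fricative is [ʁ], so the surface segment is [ʁ].
At the second juncture, /p/ likewise becomes [ɸ] adjacent to /ʒ/.

[ʐefʁuvuʒɸɪɢe]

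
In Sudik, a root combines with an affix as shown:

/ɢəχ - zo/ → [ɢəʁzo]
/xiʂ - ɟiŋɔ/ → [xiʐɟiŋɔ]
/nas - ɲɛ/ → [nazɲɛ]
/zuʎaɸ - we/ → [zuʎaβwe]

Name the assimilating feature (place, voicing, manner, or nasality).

voicing

The segment that alternates is /χ/, which surfaces as [ʁ] when adjacent to /z/.
The change voiceless → voiced matches the voicing of the following /z/, identifying this as voicing assimilation.
Checking the remaining alternations: /ʂ/ → [ʐ] before /ɟ/ (voiceless → voiced, matching voiced); /s/ → [z] before /ɲ/ (voiceless → voiced, matching voiced); /ɸ/ → [β] before /w/ (voiceless → voiced, matching voiced) — only voicing changes, and always toward the following segment.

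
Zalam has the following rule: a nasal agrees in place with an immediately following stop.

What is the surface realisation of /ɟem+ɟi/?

The rule targets /m/ (voiced bilabial nasal), which sits before the trigger /ɟ/ (palatal).
Changing only its place to palatal gives [ɲ] — the voiced palatal nasal.

[ɟeɲɟi]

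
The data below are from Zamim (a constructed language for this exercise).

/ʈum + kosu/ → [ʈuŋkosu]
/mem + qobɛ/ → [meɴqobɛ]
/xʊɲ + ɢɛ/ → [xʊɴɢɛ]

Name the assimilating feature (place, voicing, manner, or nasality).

place

Comparing underlying and surface forms, /m/ → [ŋ] is the alternation; the neighbouring /k/ is constant.
/m/ is bilabial while /k/ is velar; the output [ŋ] is velar, matching the trigger — so the feature that spreads is place.
The same holds elsewhere in the data: /m/ → [ɴ] before /q/ (bilabial → uvular, matching uvular); /ɲ/ → [ɴ] before /ɢ/ (palatal → uvular, matching uvular) — only place changes, and always toward the following segment.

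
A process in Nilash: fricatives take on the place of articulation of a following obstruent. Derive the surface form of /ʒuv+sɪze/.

[ʒuzsɪze]

/v/ is a voiced labiodental fricative. The following trigger /s/ is alveolar, so /v/ must become alveolar as well.
The voiced alveolar fricative is [z], so /v/ → [z].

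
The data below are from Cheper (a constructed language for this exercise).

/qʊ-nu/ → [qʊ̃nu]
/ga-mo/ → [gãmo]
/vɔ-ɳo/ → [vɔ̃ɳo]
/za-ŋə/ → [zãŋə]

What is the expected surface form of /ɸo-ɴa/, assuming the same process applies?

The data show regressive nasality assimilation (vowel nasalisation): /ʊ/ → [ʊ̃] before /n/; /a/ → [ã] before /m/; /ɔ/ → [ɔ̃] before /ɳ/; /a/ → [ã] before /ŋ/ — a vowel is nasalised by an immediately following nasal consonant.
/o/ sits next to the nasal /ɴ/ and is therefore nasalised to [õ].

[ɸõɴa]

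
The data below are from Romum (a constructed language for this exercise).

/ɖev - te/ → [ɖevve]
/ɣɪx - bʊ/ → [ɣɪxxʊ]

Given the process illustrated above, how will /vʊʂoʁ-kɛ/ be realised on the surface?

The data show progressive total assimilation (/t/ → [v] after /v/; /b/ → [x] after /x/): in every case the target segment becomes identical to its preceding neighbour, copying more than a single feature.
/k/ is the segment targeted by the rule; it sits immediately after /ʁ/, so it assimilates completely and surfaces as [ʁ].

[vʊʂoʁʁɛ]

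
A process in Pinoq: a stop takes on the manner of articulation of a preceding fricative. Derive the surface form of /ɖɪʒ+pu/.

/p/ is a voiceless bilabial stop. The preceding trigger /ʒ/ is a fricative, so /p/ must become a fricative as well.
A voiceless bilabial fricative is [ɸ], so the surface segment is [ɸ].

[ɖɪʒɸu]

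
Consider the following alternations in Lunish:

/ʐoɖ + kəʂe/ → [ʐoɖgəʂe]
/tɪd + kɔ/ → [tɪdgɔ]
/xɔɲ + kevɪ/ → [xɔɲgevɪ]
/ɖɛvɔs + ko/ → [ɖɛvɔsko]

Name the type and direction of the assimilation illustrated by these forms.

progressive voicing assimilation

The segment that alternates is /k/, which surfaces as [g] when adjacent to /ɖ/.
/k/ is voiceless while /ɖ/ is voiced; the output [g] is voiced, matching the trigger — so the feature that spreads is voicing.
Place and manner are unchanged, so the assimilation is partial, not total.
The other alternating forms pattern the same way: /k/ → [g] after /d/ (voiceless → voiced, matching voiced); /k/ → [g] after /ɲ/ (voiceless → voiced, matching voiced) — only voicing changes, and always toward the preceding segment.
Nothing changes in [ɖɛvɔsko]: there the adjacent consonants already agree in voicing (/k/ and /s/ are both voiceless), so this form is consistent with the same rule.
Since the segment that changes follows the conditioning segment, the assimilation is progressive.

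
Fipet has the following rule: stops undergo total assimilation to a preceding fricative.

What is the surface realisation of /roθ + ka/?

[roθθa]

/k/ is the segment targeted by the rule; it sits immediately after /θ/, so it assimilates completely and surfaces as [θ].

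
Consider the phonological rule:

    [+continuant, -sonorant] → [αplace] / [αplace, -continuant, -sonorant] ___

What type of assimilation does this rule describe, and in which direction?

progressive place assimilation

The rule copies the place features (abbreviated [place]) from the environment onto the target, so the assimilating feature is place.
The conditioning segment sits to the left of the focus bar, meaning the trigger precedes the segment that changes — progressive assimilation.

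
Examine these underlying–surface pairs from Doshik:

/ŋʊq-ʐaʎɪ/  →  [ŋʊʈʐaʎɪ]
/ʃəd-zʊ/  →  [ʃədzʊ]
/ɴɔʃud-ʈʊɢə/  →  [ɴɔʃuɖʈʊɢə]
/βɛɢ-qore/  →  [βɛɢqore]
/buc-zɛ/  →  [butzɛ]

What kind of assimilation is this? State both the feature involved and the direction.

Comparing underlying and surface forms, /q/ → [ʈ] is the alternation; the neighbouring /ʐ/ is constant.
/q/ is uvular while /ʐ/ is retroflex; the output [ʈ] is retroflex, matching the trigger — so the feature that spreads is place.
Manner and voice are unchanged, so the assimilation is partial, not total.
The other alternating forms pattern the same way: /d/ → [ɖ] before /ʈ/ (alveolar → retroflex, matching retroflex); /c/ → [t] before /z/ (palatal → alveolar, matching alveolar) — only place changes, and always toward the following segment.
No alternation appears in [ʃədzʊ], [βɛɢqore]: there the adjacent consonants already agree in place (/d/ and /z/ are both alveolar; /ɢ/ and /q/ are both uvular), so these forms are consistent with the same rule.
The trigger is the following segment, so the direction is regressive (anticipatory).

regressive place assimilation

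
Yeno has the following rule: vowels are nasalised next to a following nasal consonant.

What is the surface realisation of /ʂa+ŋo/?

/a/ sits next to the nasal /ŋ/ and is therefore nasalised to [ã].

[ʂãŋo]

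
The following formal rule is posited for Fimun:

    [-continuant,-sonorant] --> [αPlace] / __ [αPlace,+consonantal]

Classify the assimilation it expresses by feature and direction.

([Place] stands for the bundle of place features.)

The rule copies the place features (abbreviated [Place]) from the environment onto the target, so the assimilating feature is place.
Since the environment is written after the underscore, the trigger follows the target; the direction is regressive.

regressive place assimilation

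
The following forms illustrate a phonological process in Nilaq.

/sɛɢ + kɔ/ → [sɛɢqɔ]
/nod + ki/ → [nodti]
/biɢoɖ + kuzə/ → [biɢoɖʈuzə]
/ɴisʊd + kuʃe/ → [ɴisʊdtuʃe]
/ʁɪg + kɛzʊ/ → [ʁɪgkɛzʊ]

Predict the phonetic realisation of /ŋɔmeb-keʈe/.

The data show progressive place assimilation: /k/ → [q] after /ɢ/; /k/ → [t] after /d/; /k/ → [ʈ] after /ɖ/. In each pair only place changes, matching the preceding consonant, while manner and voice stay constant.
No alternation appears in [ʁɪgkɛzʊ]: there the adjacent consonants already agree in place (/k/ and /g/ are both velar), so this form is consistent with the same rule.
/k/ is a voiceless velar stop. The preceding trigger /b/ is bilabial, so /k/ must become bilabial as well.
The voiceless bilabial stop is [p], so /k/ → [p].

[ŋɔmebpeʈe]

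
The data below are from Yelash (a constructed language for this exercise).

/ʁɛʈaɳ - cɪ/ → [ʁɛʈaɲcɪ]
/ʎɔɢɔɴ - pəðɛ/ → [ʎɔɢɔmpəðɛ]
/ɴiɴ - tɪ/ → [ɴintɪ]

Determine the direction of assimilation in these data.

Underlying /ɳ/ is realised as [ɲ] next to /c/; /c/ itself does not change.
The change retroflex → palatal matches the place of the following /c/, identifying this as place assimilation.
The other alternating forms pattern the same way: /ɴ/ → [m] before /p/ (uvular → bilabial, matching bilabial); /ɴ/ → [n] before /t/ (uvular → alveolar, matching alveolar) — only place changes, and always toward the following segment.
The trigger is the following segment, so the direction is regressive (anticipatory).

regressive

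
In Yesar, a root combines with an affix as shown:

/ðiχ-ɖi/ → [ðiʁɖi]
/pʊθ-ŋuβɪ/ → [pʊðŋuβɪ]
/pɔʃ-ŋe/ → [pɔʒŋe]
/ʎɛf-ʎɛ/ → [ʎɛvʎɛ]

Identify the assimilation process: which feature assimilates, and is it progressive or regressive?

Comparing underlying and surface forms, /χ/ → [ʁ] is the alternation; the neighbouring /ɖ/ is constant.
/χ/ is voiceless while /ɖ/ is voiced; the output [ʁ] is voiced, matching the trigger — so the feature that spreads is voicing.
Place and manner are unchanged, so the assimilation is partial, not total.
Checking the remaining alternations: /θ/ → [ð] before /ŋ/ (voiceless → voiced, matching voiced); /ʃ/ → [ʒ] before /ŋ/ (voiceless → voiced, matching voiced); /f/ → [v] before /ʎ/ (voiceless → voiced, matching voiced) — only voicing changes, and always toward the following segment.
Since the segment that changes precedes the conditioning segment, the assimilation is regressive.

regressive voicing assimilation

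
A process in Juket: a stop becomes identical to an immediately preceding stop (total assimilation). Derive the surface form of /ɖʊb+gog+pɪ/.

/g/ is the segment targeted by the rule; it sits immediately after /b/, so it assimilates completely and surfaces as [b].
At the second juncture, /p/ likewise becomes [g] adjacent to /g/.

[ɖʊbboggɪ]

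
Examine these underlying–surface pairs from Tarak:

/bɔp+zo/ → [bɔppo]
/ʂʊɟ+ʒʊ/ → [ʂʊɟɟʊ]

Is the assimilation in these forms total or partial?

total assimilation

Underlying /z/ is realised as [p] next to /p/; /p/ itself does not change.
The output [p] is identical to the trigger /p/ — every feature (place, manner, voicing) has been copied — so this is total assimilation.
The other form behaves the same way: /ʒ/ → [ɟ] after /ɟ/ — in each case the output is a copy of the preceding consonant.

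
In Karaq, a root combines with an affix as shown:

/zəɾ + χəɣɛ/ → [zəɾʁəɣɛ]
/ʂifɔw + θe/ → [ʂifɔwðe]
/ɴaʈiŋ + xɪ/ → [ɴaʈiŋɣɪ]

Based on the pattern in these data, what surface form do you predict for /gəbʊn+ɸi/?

The data show progressive voicing assimilation: /χ/ → [ʁ] after /ɾ/; /θ/ → [ð] after /w/; /x/ → [ɣ] after /ŋ/. In each pair only voicing changes, matching the preceding consonant, while place and manner stay constant.
The rule targets /ɸ/ (voiceless bilabial fricative), which sits after the trigger /n/ (voiced).
The voiced bilabial fricative is [β], so /ɸ/ → [β].

[gəbʊnβi]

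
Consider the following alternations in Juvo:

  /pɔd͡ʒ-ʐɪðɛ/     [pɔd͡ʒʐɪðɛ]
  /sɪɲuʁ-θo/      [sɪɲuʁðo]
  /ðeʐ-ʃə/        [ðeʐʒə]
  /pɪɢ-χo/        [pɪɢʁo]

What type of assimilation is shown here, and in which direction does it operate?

progressive voicing assimilation

The segment that alternates is /θ/, which surfaces as [ð] when adjacent to /ʁ/.
The change voiceless → voiced matches the voicing of the preceding /ʁ/, identifying this as voicing assimilation.
Place and manner are unchanged, so the assimilation is partial, not total.
Checking the remaining alternations: /ʃ/ → [ʒ] after /ʐ/ (voiceless → voiced, matching voiced); /χ/ → [ʁ] after /ɢ/ (voiceless → voiced, matching voiced) — only voicing changes, and always toward the preceding segment.
No alternation appears in [pɔd͡ʒʐɪðɛ]: there the adjacent consonants already agree in voicing (/ʐ/ and /d͡ʒ/ are both voiced), so this form is consistent with the same rule.
Since the segment that changes follows the conditioning segment, the assimilation is progressive.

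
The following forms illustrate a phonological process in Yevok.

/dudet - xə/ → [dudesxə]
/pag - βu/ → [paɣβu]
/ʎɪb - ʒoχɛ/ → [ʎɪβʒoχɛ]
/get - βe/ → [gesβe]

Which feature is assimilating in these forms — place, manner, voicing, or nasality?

manner

The segment that alternates is /t/, which surfaces as [s] when adjacent to /x/.
/t/ is a stop while /x/ is a fricative; the output [s] is a fricative, matching the trigger — so the feature that spreads is manner.
The other alternating forms pattern the same way: /g/ → [ɣ] before /β/ (stop → fricative, matching a fricative); /b/ → [β] before /ʒ/ (stop → fricative, matching a fricative); /t/ → [s] before /β/ (stop → fricative, matching a fricative) — only manner changes, and always toward the following segment.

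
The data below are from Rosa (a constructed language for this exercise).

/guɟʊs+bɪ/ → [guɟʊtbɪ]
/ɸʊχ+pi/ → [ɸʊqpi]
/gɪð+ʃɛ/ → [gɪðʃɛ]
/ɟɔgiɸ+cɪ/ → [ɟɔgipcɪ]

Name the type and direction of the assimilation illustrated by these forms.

regressive manner assimilation

Comparing underlying and surface forms, /s/ → [t] is the alternation; the neighbouring /b/ is constant.
/s/ is a fricative while /b/ is a stop; the output [t] is a stop, matching the trigger — so the feature that spreads is manner.
Place and voice are unchanged, so the assimilation is partial, not total.
The other alternating forms pattern the same way: /χ/ → [q] before /p/ (fricative → stop, matching a stop); /ɸ/ → [p] before /c/ (fricative → stop, matching a stop) — only manner changes, and always toward the following segment.
Nothing changes in [gɪðʃɛ]: there the adjacent consonants already agree in manner (/ð/ and /ʃ/ are both fricatives), so this form is consistent with the same rule.
The trigger is the following segment, so the direction is regressive (anticipatory).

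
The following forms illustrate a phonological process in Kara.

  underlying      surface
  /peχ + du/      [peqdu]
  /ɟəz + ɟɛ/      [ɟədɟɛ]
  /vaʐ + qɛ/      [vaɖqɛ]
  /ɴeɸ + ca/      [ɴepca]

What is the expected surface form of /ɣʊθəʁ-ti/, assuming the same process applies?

The data show regressive manner assimilation: /χ/ → [q] before /d/; /z/ → [d] before /ɟ/; /ʐ/ → [ɖ] before /q/; /ɸ/ → [p] before /c/. In each pair only manner changes, matching the following consonant, while place and voice stay constant.
/ʁ/ is a voiced uvular fricative. The following trigger /t/ is a stop, so /ʁ/ must become a stop as well.
A voiced uvular stop is [ɢ], so the surface segment is [ɢ].

[ɣʊθəɢti]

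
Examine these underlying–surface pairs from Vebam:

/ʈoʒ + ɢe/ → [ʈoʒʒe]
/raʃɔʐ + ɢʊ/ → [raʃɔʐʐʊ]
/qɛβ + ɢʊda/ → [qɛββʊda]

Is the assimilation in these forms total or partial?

Underlying /ɢ/ is realised as [ʒ] next to /ʒ/; /ʒ/ itself does not change.
The output [ʒ] is identical to the trigger /ʒ/ — every feature (place, manner, voicing) has been copied — so this is total assimilation.
The remaining alternations confirm this: /ɢ/ → [ʐ] after /ʐ/; /ɢ/ → [β] after /β/ — in each case the output is a copy of the preceding consonant.

total assimilation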